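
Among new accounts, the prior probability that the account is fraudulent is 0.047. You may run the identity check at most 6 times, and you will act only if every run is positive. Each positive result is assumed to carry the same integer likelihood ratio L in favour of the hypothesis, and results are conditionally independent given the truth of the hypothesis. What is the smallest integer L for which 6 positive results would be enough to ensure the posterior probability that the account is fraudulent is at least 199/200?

Prior odds = 0.047/0.953 = 47/953.
Target odds = 0.995/0.005 = 199.
Need L⁶ ≥ 199 ÷ (47/953) = 189647/47.
3⁶ = 729 < 189647/47 ≤ 4096 = 4⁶, so L = 4.

4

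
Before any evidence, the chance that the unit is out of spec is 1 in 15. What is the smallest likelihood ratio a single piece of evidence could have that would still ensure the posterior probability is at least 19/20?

266

Prior odds = (1/15)/(14/15) = 1/14.
Target odds = 0.95/0.05 = 19.
Required Bayes factor = 19 ÷ (1/14) = 266.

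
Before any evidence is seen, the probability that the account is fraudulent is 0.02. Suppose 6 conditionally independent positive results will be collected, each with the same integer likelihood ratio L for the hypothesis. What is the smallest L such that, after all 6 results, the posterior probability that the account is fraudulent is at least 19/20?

4

Prior odds = 0.02/0.98 = 1/49.
Target odds = 0.95/0.05 = 19.
Need L⁶ ≥ 19 ÷ (1/49) = 931.
3⁶ = 729 < 931 ≤ 4096 = 4⁶, so L = 4.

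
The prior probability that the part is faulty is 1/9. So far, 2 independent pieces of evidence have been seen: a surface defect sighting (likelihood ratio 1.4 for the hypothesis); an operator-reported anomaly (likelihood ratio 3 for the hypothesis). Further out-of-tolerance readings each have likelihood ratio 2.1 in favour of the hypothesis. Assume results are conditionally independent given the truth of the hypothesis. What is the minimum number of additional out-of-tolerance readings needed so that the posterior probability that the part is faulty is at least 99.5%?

9

Prior odds = (1/9)/(8/9) = 0.125.
Combined Bayes factor of the evidence already in hand = 1.4 × 3 = 4.2.
Odds after that evidence = 0.125 × 4.2 = 0.525.
Target odds = 0.995/0.005 = 199.
Need 2.1ⁿ ≥ 199 ÷ 0.525 = 7960/21.
2.1⁸ ≈378.229 falls short of 7960/21 but 2.1⁹ ≈794.28 reaches it, so n = 9.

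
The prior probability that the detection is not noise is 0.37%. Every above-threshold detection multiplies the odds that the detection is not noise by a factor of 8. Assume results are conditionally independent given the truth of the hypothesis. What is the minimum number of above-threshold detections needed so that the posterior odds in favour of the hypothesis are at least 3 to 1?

4

Prior odds: 0.0037 ÷ 0.9963 = 37/9963.
Likelihood ratio per above-threshold detection = 8.
Target odds = 3.
Require 8ⁿ ≥ 3 ÷ (37/9963) = 29889/37.
8³ = 512 falls short of 29889/37 but 8⁴ = 4096 reaches it, so n = 4.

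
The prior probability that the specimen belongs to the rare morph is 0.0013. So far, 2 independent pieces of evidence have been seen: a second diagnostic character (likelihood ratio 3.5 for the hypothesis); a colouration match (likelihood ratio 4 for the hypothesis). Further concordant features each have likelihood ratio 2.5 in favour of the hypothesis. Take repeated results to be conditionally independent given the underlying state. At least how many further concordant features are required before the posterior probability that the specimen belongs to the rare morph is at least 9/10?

Prior odds = 0.0013/0.9987 = 13/9987.
Combined Bayes factor of the evidence already in hand = 3.5 × 4 = 14.
Odds after that evidence = (13/9987) × 14 = 182/9987.
Target odds = 0.9/0.1 = 9.
Need 2.5ⁿ ≥ 9 ÷ (182/9987) = 89883/182.
2.5⁶ = 244.140625 falls short of 89883/182 but 2.5⁷ = 610.3515625 reaches it, so n = 7.

7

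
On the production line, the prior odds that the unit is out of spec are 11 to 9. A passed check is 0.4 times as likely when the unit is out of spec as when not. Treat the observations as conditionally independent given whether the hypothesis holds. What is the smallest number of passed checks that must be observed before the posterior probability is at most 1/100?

6

Prior odds = 11/9.
Likelihood ratio per passed check = 0.4.
Target posterior odds = 0.01/0.99 = 1/99.
Require 0.4ⁿ ≤ 1/99 ÷ (11/9) = 1/121.
0.4⁵ = 0.01024 is still above 1/121 but 0.4⁶ = 64/15625 is at or below it, so n = 6.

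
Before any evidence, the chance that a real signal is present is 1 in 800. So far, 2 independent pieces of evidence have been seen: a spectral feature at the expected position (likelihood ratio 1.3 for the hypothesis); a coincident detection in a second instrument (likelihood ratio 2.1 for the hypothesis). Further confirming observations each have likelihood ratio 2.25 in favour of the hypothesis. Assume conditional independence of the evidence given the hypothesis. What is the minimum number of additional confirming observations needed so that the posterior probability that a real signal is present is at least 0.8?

9

Prior odds = 0.00125/0.99875 = 1/799.
Combined Bayes factor of the evidence already in hand = 1.3 × 2.1 = 2.73.
Odds after that evidence = (1/799) × 2.73 = 273/79900.
Target odds = 0.8/0.2 = 4.
Need 2.25ⁿ ≥ 4 ÷ (273/79900) = 319600/273.
2.25⁸ = 43046721/65536 falls short of 319600/273 but 2.25⁹ = 387420489/262144 reaches it, so n = 9.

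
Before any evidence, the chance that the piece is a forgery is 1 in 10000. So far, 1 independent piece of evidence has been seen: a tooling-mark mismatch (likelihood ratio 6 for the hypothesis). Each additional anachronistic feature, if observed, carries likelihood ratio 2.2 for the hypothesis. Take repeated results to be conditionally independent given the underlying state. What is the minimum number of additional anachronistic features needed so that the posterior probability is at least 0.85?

12

Prior odds = 0.0001/0.9999 = 1/9999.
Bayes factor of the evidence already in hand = 6.
Odds after that evidence = (1/9999) × 6 = 2/3333.
Target odds = 0.85/0.15 = 17/3.
Need 2.2ⁿ ≥ 17/3 ÷ (2/3333) = 9443.5.
2.2¹¹ ≈5843.18 falls short of 9443.5 but 2.2¹² ≈12855 reaches it, so n = 12.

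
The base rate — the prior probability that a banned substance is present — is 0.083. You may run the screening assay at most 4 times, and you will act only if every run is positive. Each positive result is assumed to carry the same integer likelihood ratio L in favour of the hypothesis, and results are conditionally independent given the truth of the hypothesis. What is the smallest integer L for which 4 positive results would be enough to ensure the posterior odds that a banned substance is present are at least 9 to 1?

4

Prior odds = 0.083/0.917 = 83/917.
Target odds = 9.
Need L⁴ ≥ 9 ÷ (83/917) = 8253/83.
3⁴ = 81 < 8253/83 ≤ 256 = 4⁴, so L = 4.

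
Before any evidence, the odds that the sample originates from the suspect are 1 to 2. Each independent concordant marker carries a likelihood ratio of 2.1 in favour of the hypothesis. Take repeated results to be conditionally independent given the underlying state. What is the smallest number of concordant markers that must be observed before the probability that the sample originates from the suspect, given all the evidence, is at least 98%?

Prior odds = 0.5.
Likelihood ratio per concordant marker = 2.1.
Target odds: 0.98 ÷ 0.02 = 49.
Need 0.5 × 2.1ⁿ ≥ 49, i.e. 2.1ⁿ ≥ 98.
2.1⁶ = 85766121/1000000 falls short of 98 but 2.1⁷ ≈180.109 reaches it, so n = 7.

7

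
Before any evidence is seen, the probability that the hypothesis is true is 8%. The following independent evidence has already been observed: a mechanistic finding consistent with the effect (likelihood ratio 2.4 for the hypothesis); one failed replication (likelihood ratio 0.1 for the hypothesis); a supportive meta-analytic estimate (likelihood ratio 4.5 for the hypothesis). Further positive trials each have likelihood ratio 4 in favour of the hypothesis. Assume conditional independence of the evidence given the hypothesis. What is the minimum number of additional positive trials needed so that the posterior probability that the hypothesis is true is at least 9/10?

4

Prior odds = 0.08/0.92 = 2/23.
Combined Bayes factor of the evidence already in hand = 2.4 × 0.1 × 4.5 = 1.08.
Odds after that evidence = (2/23) × 1.08 = 54/575.
Target odds = 0.9/0.1 = 9.
Need 4ⁿ ≥ 9 ÷ (54/575) = 575/6.
4³ = 64 falls short of 575/6 but 4⁴ = 256 reaches it, so n = 4.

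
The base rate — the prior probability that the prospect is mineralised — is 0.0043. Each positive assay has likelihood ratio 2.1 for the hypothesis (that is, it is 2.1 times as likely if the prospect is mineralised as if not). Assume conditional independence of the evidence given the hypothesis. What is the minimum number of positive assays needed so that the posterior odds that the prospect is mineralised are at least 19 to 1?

12

Prior odds: 0.0043 ÷ 0.9957 = 43/9957.
Likelihood ratio per positive assay = 2.1.
Target odds = 19.
Need (43/9957) × 2.1ⁿ ≥ 19, i.e. 2.1ⁿ ≥ 189183/43.
2.1¹¹ ≈3502.78 falls short of 189183/43 but 2.1¹² ≈7355.83 reaches it, so n = 12.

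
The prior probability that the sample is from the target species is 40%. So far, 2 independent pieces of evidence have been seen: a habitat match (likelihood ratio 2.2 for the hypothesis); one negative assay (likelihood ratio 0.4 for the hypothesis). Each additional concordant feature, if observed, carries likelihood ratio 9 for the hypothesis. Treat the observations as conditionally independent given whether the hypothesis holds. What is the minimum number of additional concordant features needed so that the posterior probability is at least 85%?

2

Prior odds = 0.4/0.6 = 2/3.
Combined Bayes factor of the evidence already in hand = 2.2 × 0.4 = 0.88.
Odds after that evidence = (2/3) × 0.88 = 44/75.
Target odds = 0.85/0.15 = 17/3.
Need 9ⁿ ≥ 17/3 ÷ (44/75) = 425/44.
9¹ = 9 falls short of 425/44 but 9² = 81 reaches it, so n = 2.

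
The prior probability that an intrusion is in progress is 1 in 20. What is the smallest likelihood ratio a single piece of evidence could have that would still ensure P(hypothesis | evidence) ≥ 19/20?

Prior odds = 0.05/0.95 = 1/19.
Target odds = 0.95/0.05 = 19.
Required Bayes factor = 19 ÷ (1/19) = 361.

361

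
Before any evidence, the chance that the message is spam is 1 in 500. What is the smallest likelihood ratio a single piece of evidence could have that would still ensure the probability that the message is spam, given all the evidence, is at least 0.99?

Prior odds = 0.002/0.998 = 1/499.
Target odds = 0.99/0.01 = 99.
Required Bayes factor = 99 ÷ (1/499) = 49401.

49401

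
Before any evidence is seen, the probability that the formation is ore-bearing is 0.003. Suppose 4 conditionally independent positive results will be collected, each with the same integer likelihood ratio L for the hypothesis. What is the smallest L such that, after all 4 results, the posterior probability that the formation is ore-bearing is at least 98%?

Prior odds = 0.003/0.997 = 3/997.
Target odds = 0.98/0.02 = 49.
Need L⁴ ≥ 49 ÷ (3/997) = 48853/3.
11⁴ = 14641 < 48853/3 ≤ 20736 = 12⁴, so L = 12.

12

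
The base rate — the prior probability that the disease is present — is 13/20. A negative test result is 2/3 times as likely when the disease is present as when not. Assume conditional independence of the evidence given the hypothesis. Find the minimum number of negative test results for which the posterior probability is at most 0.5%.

Prior odds = 0.65/0.35 = 13/7.
Likelihood ratio per negative test result = 2/3.
Target posterior odds = 0.005/0.995 = 1/199.
Require (2/3)ⁿ ≤ 1/199 ÷ (13/7) = 7/2587.
(2/3)¹⁴ = 16384/4782969 is still above 7/2587 but (2/3)¹⁵ = 32768/14348907 is at or below it, so n = 15.

15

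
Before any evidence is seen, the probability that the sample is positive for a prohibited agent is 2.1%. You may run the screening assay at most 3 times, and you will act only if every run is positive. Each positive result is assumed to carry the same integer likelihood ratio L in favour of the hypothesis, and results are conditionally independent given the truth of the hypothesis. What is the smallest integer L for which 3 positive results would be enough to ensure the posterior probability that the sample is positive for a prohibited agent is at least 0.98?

Prior odds = 0.021/0.979 = 21/979.
Target odds = 0.98/0.02 = 49.
Need L³ ≥ 49 ÷ (21/979) = 6853/3.
13³ = 2197 < 6853/3 ≤ 2744 = 14³, so L = 14.

14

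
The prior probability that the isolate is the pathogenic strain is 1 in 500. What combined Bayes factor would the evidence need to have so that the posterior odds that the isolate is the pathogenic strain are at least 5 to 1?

Prior odds = 0.002/0.998 = 1/499.
Target odds = 5.
Required Bayes factor = 5 ÷ (1/499) = 2495.

2495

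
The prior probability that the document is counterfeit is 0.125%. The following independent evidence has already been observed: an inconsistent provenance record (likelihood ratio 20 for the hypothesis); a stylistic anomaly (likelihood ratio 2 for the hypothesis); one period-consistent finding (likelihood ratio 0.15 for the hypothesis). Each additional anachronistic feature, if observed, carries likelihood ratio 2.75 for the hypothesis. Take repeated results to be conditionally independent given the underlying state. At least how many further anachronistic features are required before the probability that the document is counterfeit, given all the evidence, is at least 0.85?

7

Prior odds = 0.00125/0.99875 = 1/799.
Combined Bayes factor of the evidence already in hand = 20 × 2 × 0.15 = 6.
Odds after that evidence = (1/799) × 6 = 6/799.
Target odds = 0.85/0.15 = 17/3.
Need 2.75ⁿ ≥ 17/3 ÷ (6/799) = 13583/18.
2.75⁶ = 1771561/4096 falls short of 13583/18 but 2.75⁷ = 19487171/16384 reaches it, so n = 7.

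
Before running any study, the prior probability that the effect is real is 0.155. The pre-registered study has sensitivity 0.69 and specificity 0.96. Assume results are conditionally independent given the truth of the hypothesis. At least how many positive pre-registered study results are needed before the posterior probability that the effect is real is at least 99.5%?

3

Prior odds = 0.155/0.845 = 31/169.
False-positive rate = 1 − 0.96 = 0.04; likelihood ratio of a positive = 0.69/0.04 = 17.25.
Target posterior odds = 0.995/0.005 = 199.
Require 17.25ⁿ ≥ 199 ÷ (31/169) = 33631/31.
17.25² = 297.5625 falls short of 33631/31 but 17.25³ = 5132.953125 reaches it, so n = 3.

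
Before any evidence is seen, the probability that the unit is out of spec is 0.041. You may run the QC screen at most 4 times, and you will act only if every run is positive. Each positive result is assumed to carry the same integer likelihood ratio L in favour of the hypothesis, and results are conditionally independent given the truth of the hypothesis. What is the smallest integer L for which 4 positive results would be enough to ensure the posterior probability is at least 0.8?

4

Prior odds = 0.041/0.959 = 41/959.
Target odds = 0.8/0.2 = 4.
Need L⁴ ≥ 4 ÷ (41/959) = 3836/41.
3⁴ = 81 < 3836/41 ≤ 256 = 4⁴, so L = 4.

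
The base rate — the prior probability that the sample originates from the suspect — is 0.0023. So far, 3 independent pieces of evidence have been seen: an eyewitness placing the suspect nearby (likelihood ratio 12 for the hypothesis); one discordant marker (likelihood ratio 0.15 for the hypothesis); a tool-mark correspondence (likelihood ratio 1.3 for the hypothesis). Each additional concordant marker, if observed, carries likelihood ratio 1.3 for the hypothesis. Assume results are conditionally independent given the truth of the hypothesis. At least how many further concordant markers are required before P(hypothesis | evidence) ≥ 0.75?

25

Prior odds = 0.0023/0.9977 = 23/9977.
Combined Bayes factor of the evidence already in hand = 12 × 0.15 × 1.3 = 2.34.
Odds after that evidence = (23/9977) × 2.34 = 2691/498850.
Target odds = 0.75/0.25 = 3.
Need 1.3ⁿ ≥ 3 ÷ (2691/498850) = 498850/897.
1.3²⁴ ≈542.801 falls short of 498850/897 but 1.3²⁵ ≈705.641 reaches it, so n = 25.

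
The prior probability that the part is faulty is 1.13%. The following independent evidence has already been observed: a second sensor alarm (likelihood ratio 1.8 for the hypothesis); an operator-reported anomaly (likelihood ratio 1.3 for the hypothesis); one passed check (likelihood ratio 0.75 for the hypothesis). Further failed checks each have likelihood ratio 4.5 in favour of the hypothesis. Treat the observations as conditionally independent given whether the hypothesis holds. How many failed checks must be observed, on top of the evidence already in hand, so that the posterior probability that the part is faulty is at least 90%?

Prior odds = 0.0113/0.9887 = 113/9887.
Combined Bayes factor of the evidence already in hand = 1.8 × 1.3 × 0.75 = 1.755.
Odds after that evidence = (113/9887) × 1.755 = 39663/1977400.
Target odds = 0.9/0.1 = 9.
Need 4.5ⁿ ≥ 9 ÷ (39663/1977400) = 1977400/4407.
4.5⁴ = 410.0625 falls short of 1977400/4407 but 4.5⁵ = 1845.28125 reaches it, so n = 5.

5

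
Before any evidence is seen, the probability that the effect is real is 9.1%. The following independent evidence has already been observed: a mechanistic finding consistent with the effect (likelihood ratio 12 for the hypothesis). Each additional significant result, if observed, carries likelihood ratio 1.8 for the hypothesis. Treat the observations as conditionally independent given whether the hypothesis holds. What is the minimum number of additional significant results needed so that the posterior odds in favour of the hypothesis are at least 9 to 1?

4

Prior odds = 0.091/0.909 = 91/909.
Bayes factor of the evidence already in hand = 12.
Odds after that evidence = (91/909) × 12 = 364/303.
Target odds = 9.
Need 1.8ⁿ ≥ 9 ÷ (364/303) = 2727/364.
1.8³ = 5.832 falls short of 2727/364 but 1.8⁴ = 10.4976 reaches it, so n = 4.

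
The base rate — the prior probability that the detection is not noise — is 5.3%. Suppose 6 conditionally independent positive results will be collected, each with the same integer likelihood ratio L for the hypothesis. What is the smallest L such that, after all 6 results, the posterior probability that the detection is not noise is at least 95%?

3

Prior odds = 0.053/0.947 = 53/947.
Target odds = 0.95/0.05 = 19.
Need L⁶ ≥ 19 ÷ (53/947) = 17993/53.
2⁶ = 64 < 17993/53 ≤ 729 = 3⁶, so L = 3.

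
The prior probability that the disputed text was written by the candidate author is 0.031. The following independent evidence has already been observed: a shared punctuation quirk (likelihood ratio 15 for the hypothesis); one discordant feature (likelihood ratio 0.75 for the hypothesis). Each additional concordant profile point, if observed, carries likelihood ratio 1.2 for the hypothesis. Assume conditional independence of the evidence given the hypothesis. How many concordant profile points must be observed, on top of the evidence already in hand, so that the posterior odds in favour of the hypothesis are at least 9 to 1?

Prior odds = 0.031/0.969 = 31/969.
Combined Bayes factor of the evidence already in hand = 15 × 0.75 = 11.25.
Odds after that evidence = (31/969) × 11.25 = 465/1292.
Target odds = 9.
Need 1.2ⁿ ≥ 9 ÷ (465/1292) = 3876/155.
1.2¹⁷ ≈22.1861 falls short of 3876/155 but 1.2¹⁸ ≈26.6233 reaches it, so n = 18.

18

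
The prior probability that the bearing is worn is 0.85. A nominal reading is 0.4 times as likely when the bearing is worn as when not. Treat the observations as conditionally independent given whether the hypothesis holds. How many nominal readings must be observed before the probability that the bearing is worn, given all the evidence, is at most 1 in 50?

Prior odds = 0.85/0.15 = 17/3.
Likelihood ratio per nominal reading = 0.4.
Target posterior odds = 0.02/0.98 = 1/49.
Need (17/3) × 0.4ⁿ ≤ 1/49, i.e. 0.4ⁿ ≤ 3/833.
0.4⁶ = 64/15625 is still above 3/833 but 0.4⁷ = 128/78125 is at or below it, so n = 7.

7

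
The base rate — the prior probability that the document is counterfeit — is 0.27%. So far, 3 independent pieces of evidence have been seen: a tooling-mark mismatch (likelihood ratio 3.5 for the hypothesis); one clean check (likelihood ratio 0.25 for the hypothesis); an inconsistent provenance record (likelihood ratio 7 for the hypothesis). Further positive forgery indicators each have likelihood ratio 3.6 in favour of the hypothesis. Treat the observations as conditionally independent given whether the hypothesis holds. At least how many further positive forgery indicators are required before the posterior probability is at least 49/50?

Prior odds = 0.0027/0.9973 = 27/9973.
Combined Bayes factor of the evidence already in hand = 3.5 × 0.25 × 7 = 6.125.
Odds after that evidence = (27/9973) × 6.125 = 1323/79784.
Target odds = 0.98/0.02 = 49.
Need 3.6ⁿ ≥ 49 ÷ (1323/79784) = 79784/27.
3.6⁶ = 34012224/15625 falls short of 79784/27 but 3.6⁷ = 612220032/78125 reaches it, so n = 7.

7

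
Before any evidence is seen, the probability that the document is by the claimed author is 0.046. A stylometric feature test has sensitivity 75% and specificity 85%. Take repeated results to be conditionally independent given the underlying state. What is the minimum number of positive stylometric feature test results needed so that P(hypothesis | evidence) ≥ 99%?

Prior odds: 0.046 ÷ 0.954 = 23/477.
False-positive rate = 1 − 0.85 = 0.15; likelihood ratio of a positive = 0.75/0.15 = 5.
Target odds: 0.99 ÷ 0.01 = 99.
Need (23/477) × 5ⁿ ≥ 99, i.e. 5ⁿ ≥ 47223/23.
5⁴ = 625 falls short of 47223/23 but 5⁵ = 3125 reaches it, so n = 5.

5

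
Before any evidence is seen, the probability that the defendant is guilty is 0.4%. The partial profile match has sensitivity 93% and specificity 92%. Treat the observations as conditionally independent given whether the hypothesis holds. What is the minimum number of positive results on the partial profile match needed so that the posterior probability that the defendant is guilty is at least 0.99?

Prior odds = 0.004/0.996 = 1/249.
False-positive rate = 1 − 0.92 = 0.08; likelihood ratio of a positive = 0.93/0.08 = 11.625.
Target posterior odds = 0.99/0.01 = 99.
Require 11.625ⁿ ≥ 99 ÷ (1/249) = 24651.
11.625⁴ = 74805201/4096 falls short of 24651 but 11.625⁵ ≈212307 reaches it, so n = 5.

5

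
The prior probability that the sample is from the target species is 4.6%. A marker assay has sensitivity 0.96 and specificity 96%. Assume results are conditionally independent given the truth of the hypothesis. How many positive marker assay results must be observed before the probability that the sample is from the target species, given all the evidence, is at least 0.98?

3

Prior odds: 0.046 ÷ 0.954 = 23/477.
False-positive rate = 1 − 0.96 = 0.04; likelihood ratio of a positive = 0.96/0.04 = 24.
Target posterior odds = 0.98/0.02 = 49.
Require 24ⁿ ≥ 49 ÷ (23/477) = 23373/23.
24² = 576 falls short of 23373/23 but 24³ = 13824 reaches it, so n = 3.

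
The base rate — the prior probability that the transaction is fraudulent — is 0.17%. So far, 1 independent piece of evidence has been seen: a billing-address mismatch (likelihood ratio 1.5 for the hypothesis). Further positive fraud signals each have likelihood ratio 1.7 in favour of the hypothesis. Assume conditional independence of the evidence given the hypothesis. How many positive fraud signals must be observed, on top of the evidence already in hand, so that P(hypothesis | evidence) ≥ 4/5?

Prior odds = 0.0017/0.9983 = 17/9983.
Bayes factor of the evidence already in hand = 1.5.
Odds after that evidence = (17/9983) × 1.5 = 51/19966.
Target odds = 0.8/0.2 = 4.
Need 1.7ⁿ ≥ 4 ÷ (51/19966) = 79864/51.
1.7¹³ ≈990.458 falls short of 79864/51 but 1.7¹⁴ ≈1683.78 reaches it, so n = 14.

14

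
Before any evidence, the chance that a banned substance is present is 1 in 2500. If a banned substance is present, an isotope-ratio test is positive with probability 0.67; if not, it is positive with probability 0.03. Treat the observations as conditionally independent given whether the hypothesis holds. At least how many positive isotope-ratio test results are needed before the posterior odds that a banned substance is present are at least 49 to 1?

4

Prior odds: 0.0004 ÷ 0.9996 = 1/2499.
Likelihood ratio of a positive = 0.67/0.03 = 67/3.
Target odds = 49.
Require (67/3)ⁿ ≥ 49 ÷ (1/2499) = 122451.
(67/3)³ = 300763/27 falls short of 122451 but (67/3)⁴ = 20151121/81 reaches it, so n = 4.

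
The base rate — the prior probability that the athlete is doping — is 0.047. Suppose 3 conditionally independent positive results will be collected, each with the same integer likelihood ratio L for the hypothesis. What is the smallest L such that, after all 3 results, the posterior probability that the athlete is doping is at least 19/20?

Prior odds = 0.047/0.953 = 47/953.
Target odds = 0.95/0.05 = 19.
Need L³ ≥ 19 ÷ (47/953) = 18107/47.
7³ = 343 < 18107/47 ≤ 512 = 8³, so L = 8.

8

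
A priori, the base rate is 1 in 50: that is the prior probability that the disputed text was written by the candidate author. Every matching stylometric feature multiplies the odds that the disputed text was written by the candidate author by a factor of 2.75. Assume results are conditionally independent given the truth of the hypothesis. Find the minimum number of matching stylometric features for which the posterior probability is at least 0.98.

Prior odds: 0.02 ÷ 0.98 = 1/49.
Likelihood ratio per matching stylometric feature = 2.75.
Target odds: 0.98 ÷ 0.02 = 49.
Require 2.75ⁿ ≥ 49 ÷ (1/49) = 2401.
2.75⁷ = 19487171/16384 falls short of 2401 but 2.75⁸ = 214358881/65536 reaches it, so n = 8.

8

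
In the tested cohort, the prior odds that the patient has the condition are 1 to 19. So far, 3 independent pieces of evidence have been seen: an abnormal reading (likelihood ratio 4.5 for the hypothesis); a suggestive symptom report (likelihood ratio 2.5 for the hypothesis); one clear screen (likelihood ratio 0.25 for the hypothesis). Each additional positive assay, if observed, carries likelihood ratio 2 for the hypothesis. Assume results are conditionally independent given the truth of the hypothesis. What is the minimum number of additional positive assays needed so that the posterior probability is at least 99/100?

Prior odds = 1/19.
Combined Bayes factor of the evidence already in hand = 4.5 × 2.5 × 0.25 = 2.8125.
Odds after that evidence = (1/19) × 2.8125 = 45/304.
Target odds = 0.99/0.01 = 99.
Need 2ⁿ ≥ 99 ÷ (45/304) = 668.8.
2⁹ = 512 falls short of 668.8 but 2¹⁰ = 1024 reaches it, so n = 10.

10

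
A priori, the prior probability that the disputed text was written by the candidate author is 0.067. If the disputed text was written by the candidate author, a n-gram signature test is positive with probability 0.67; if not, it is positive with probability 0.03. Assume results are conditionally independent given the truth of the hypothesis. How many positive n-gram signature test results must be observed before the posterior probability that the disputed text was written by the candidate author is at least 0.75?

Prior odds: 0.067 ÷ 0.933 = 67/933.
Likelihood ratio of a positive = 0.67/0.03 = 67/3.
Target odds: 0.75 ÷ 0.25 = 3.
Require (67/3)ⁿ ≥ 3 ÷ (67/933) = 2799/67.
(67/3)¹ = 67/3 falls short of 2799/67 but (67/3)² = 4489/9 reaches it, so n = 2.

2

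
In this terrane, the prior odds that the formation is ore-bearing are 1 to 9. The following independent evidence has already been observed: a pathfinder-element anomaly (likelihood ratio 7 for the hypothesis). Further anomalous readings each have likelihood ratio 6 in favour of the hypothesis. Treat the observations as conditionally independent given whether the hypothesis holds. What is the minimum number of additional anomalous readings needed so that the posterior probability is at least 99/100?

Prior odds = 1/9.
Bayes factor of the evidence already in hand = 7.
Odds after that evidence = (1/9) × 7 = 7/9.
Target odds = 0.99/0.01 = 99.
Need 6ⁿ ≥ 99 ÷ (7/9) = 891/7.
6² = 36 falls short of 891/7 but 6³ = 216 reaches it, so n = 3.

3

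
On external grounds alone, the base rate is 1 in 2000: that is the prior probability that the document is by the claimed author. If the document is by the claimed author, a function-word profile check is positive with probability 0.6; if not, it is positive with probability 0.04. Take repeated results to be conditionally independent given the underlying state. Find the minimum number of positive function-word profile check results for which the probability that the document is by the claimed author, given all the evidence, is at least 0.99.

5

Prior odds: 0.0005 ÷ 0.9995 = 1/1999.
Likelihood ratio of a positive = 0.6/0.04 = 15.
Target odds: 0.99 ÷ 0.01 = 99.
Need (1/1999) × 15ⁿ ≥ 99, i.e. 15ⁿ ≥ 197901.
15⁴ = 50625 falls short of 197901 but 15⁵ = 759375 reaches it, so n = 5.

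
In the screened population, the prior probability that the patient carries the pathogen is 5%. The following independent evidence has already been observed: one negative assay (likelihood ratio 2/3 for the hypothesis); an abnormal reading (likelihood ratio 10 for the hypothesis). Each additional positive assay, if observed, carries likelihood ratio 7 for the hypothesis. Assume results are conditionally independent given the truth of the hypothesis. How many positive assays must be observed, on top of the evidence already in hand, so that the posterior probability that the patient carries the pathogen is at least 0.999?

5

Prior odds = 0.05/0.95 = 1/19.
Combined Bayes factor of the evidence already in hand = (2/3) × 10 = 20/3.
Odds after that evidence = (1/19) × 20/3 = 20/57.
Target odds = 0.999/0.001 = 999.
Need 7ⁿ ≥ 999 ÷ (20/57) = 2847.15.
7⁴ = 2401 falls short of 2847.15 but 7⁵ = 16807 reaches it, so n = 5.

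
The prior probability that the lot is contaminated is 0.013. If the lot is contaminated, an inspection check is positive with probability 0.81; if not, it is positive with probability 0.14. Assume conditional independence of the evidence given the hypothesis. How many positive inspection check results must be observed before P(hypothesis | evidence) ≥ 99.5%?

Prior odds: 0.013 ÷ 0.987 = 13/987.
Likelihood ratio of a positive = 0.81/0.14 = 81/14.
Target posterior odds = 0.995/0.005 = 199.
Need (13/987) × (81/14)ⁿ ≥ 199, i.e. (81/14)ⁿ ≥ 196413/13.
(81/14)⁵ ≈6483.13 falls short of 196413/13 but (81/14)⁶ ≈37509.6 reaches it, so n = 6.

6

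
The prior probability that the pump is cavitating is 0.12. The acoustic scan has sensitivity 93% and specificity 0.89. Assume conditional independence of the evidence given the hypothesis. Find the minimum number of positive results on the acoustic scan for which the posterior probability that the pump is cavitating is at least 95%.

3

Prior odds = 0.12/0.88 = 3/22.
False-positive rate = 1 − 0.89 = 0.11; likelihood ratio of a positive = 0.93/0.11 = 93/11.
Target posterior odds = 0.95/0.05 = 19.
Need (3/22) × (93/11)ⁿ ≥ 19, i.e. (93/11)ⁿ ≥ 418/3.
(93/11)² = 8649/121 falls short of 418/3 but (93/11)³ = 804357/1331 reaches it, so n = 3.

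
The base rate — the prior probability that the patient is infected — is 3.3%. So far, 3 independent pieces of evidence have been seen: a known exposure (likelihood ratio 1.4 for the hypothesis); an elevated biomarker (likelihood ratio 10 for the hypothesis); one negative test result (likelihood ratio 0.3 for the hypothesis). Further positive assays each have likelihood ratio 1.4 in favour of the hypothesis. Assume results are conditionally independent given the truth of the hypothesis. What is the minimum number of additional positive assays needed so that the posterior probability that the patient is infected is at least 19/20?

Prior odds = 0.033/0.967 = 33/967.
Combined Bayes factor of the evidence already in hand = 1.4 × 10 × 0.3 = 4.2.
Odds after that evidence = (33/967) × 4.2 = 693/4835.
Target odds = 0.95/0.05 = 19.
Need 1.4ⁿ ≥ 19 ÷ (693/4835) = 91865/693.
1.4¹⁴ ≈111.12 falls short of 91865/693 but 1.4¹⁵ ≈155.568 reaches it, so n = 15.

15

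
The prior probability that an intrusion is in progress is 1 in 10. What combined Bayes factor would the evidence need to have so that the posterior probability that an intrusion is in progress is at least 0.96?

216

Prior odds = 0.1/0.9 = 1/9.
Target odds = 0.96/0.04 = 24.
Required Bayes factor = 24 ÷ (1/9) = 216.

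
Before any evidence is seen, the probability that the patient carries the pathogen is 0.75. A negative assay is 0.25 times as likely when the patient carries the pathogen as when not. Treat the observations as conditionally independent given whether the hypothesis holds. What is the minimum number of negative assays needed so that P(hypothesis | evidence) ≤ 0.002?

6

Prior odds = 0.75/0.25 = 3.
Likelihood ratio per negative assay = 0.25.
Target posterior odds = 0.002/0.998 = 1/499.
Require 0.25ⁿ ≤ 1/499 ÷ 3 = 1/1497.
0.25⁵ = 1/1024 is still above 1/1497 but 0.25⁶ = 1/4096 is at or below it, so n = 6.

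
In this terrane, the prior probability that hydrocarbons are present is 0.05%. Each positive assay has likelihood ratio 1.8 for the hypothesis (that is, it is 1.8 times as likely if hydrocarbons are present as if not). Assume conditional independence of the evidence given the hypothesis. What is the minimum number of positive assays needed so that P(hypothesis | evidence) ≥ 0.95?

Prior odds: 0.0005 ÷ 0.9995 = 1/1999.
Likelihood ratio per positive assay = 1.8.
Target odds: 0.95 ÷ 0.05 = 19.
Need (1/1999) × 1.8ⁿ ≥ 19, i.e. 1.8ⁿ ≥ 37981.
1.8¹⁷ ≈21859.1 falls short of 37981 but 1.8¹⁸ ≈39346.4 reaches it, so n = 18.

18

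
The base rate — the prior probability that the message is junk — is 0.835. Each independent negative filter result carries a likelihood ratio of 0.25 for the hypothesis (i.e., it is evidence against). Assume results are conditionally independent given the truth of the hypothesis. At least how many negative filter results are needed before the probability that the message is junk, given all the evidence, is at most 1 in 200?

5

Prior odds = 0.835/0.165 = 167/33.
Likelihood ratio per negative filter result = 0.25.
Target posterior odds = 0.005/0.995 = 1/199.
Require 0.25ⁿ ≤ 1/199 ÷ (167/33) = 33/33233.
0.25⁴ = 0.00390625 is still above 33/33233 but 0.25⁵ = 1/1024 is at or below it, so n = 5.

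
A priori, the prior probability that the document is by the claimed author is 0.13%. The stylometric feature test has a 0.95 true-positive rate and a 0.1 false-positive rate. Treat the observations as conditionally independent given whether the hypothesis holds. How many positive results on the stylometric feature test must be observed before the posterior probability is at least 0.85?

Prior odds = 0.0013/0.9987 = 13/9987.
Likelihood ratio of a positive result = 0.95/0.1 = 9.5.
Target odds: 0.85 ÷ 0.15 = 17/3.
Need (13/9987) × 9.5ⁿ ≥ 17/3, i.e. 9.5ⁿ ≥ 56593/13.
9.5³ = 857.375 falls short of 56593/13 but 9.5⁴ = 8145.0625 reaches it, so n = 4.

4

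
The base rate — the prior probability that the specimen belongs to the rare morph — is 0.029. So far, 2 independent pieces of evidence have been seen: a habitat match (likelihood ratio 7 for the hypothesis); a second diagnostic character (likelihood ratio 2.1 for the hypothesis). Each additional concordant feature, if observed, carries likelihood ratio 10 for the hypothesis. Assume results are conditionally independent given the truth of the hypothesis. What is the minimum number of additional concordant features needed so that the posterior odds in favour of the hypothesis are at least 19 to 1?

2

Prior odds = 0.029/0.971 = 29/971.
Combined Bayes factor of the evidence already in hand = 7 × 2.1 = 14.7.
Odds after that evidence = (29/971) × 14.7 = 4263/9710.
Target odds = 19.
Need 10ⁿ ≥ 19 ÷ (4263/9710) = 184490/4263.
10¹ = 10 falls short of 184490/4263 but 10² = 100 reaches it, so n = 2.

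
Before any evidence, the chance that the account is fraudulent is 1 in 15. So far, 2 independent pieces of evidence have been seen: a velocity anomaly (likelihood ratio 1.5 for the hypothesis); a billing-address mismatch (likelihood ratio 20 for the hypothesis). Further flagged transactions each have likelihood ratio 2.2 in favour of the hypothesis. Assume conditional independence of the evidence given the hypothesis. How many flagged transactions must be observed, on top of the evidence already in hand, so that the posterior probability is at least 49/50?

4

Prior odds = (1/15)/(14/15) = 1/14.
Combined Bayes factor of the evidence already in hand = 1.5 × 20 = 30.
Odds after that evidence = (1/14) × 30 = 15/7.
Target odds = 0.98/0.02 = 49.
Need 2.2ⁿ ≥ 49 ÷ (15/7) = 343/15.
2.2³ = 10.648 falls short of 343/15 but 2.2⁴ = 23.4256 reaches it, so n = 4.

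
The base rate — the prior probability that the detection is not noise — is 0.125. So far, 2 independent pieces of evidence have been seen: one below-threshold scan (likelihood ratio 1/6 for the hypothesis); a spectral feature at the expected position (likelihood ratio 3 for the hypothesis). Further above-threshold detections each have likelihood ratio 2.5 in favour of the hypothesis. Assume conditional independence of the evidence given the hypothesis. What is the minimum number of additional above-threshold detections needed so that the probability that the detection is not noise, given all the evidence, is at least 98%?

8

Prior odds = 0.125/0.875 = 1/7.
Combined Bayes factor of the evidence already in hand = (1/6) × 3 = 0.5.
Odds after that evidence = (1/7) × 0.5 = 1/14.
Target odds = 0.98/0.02 = 49.
Need 2.5ⁿ ≥ 49 ÷ (1/14) = 686.
2.5⁷ = 610.3515625 falls short of 686 but 2.5⁸ = 390625/256 reaches it, so n = 8.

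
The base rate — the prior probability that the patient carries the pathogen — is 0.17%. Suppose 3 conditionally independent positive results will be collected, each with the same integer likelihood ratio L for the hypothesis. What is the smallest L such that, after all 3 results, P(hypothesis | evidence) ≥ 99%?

39

Prior odds = 0.0017/0.9983 = 17/9983.
Target odds = 0.99/0.01 = 99.
Need L³ ≥ 99 ÷ (17/9983) = 988317/17.
38³ = 54872 < 988317/17 ≤ 59319 = 39³, so L = 39.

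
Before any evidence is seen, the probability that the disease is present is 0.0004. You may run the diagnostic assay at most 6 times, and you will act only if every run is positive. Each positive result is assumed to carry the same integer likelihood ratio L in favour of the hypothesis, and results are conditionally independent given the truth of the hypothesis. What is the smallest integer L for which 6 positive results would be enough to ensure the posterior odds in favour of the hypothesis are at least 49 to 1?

8

Prior odds = 0.0004/0.9996 = 1/2499.
Target odds = 49.
Need L⁶ ≥ 49 ÷ (1/2499) = 122451.
7⁶ = 117649 < 122451 ≤ 262144 = 8⁶, so L = 8.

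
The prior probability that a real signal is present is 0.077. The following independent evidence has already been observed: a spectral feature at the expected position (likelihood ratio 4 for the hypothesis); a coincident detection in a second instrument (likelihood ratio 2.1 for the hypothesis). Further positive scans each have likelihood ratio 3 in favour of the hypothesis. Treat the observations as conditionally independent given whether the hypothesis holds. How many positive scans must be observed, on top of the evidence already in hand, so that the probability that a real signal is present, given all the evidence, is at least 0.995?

6

Prior odds = 0.077/0.923 = 77/923.
Combined Bayes factor of the evidence already in hand = 4 × 2.1 = 8.4.
Odds after that evidence = (77/923) × 8.4 = 3234/4615.
Target odds = 0.995/0.005 = 199.
Need 3ⁿ ≥ 199 ÷ (3234/4615) = 918385/3234.
3⁵ = 243 falls short of 918385/3234 but 3⁶ = 729 reaches it, so n = 6.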